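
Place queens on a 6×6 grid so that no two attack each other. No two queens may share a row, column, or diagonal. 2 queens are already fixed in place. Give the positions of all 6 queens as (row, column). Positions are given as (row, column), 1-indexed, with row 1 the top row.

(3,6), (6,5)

Row 1: attacked by (3,6)→{4,6}; (6,5)→{5}. Safe: 1, 2, 3. Place at column 2.
Row 2: attacked by (1,2)→{1,2,3}; (3,6)→{5,6}; (6,5)→{1,5}. Safe: 4. Place at column 4.
Row 4: attacked by (1,2)→{2,5}; (2,4)→{2,4,6}; (3,6)→{5,6}; (6,5)→{3,5}. Safe: 1. Place at column 1.
Row 5: attacked by (1,2)→{2,6}; (2,4)→{1,4}; (3,6)→{4,6}; (4,1)→{1,2}; (6,5)→{4,5,6}. Safe: 3. Place at column 3.
Columns [2, 4, 6, 1, 3, 5], r−c [-1, -2, -3, 3, 2, 1], r+c [3, 6, 9, 5, 8, 11] are all distinct, so no two queens attack.

(1,2) (2,4) (3,6) (4,1) (5,3) (6,5)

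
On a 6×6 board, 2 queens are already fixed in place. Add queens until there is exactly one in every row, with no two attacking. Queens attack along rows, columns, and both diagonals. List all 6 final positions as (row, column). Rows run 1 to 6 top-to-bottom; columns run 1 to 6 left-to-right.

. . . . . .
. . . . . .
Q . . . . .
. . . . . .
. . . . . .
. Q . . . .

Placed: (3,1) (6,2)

Row 1: attacked by (3,1)→{1,3}; (6,2)→{2}. Safe: 4, 5, 6. Place at column 5.
Row 2: attacked by (1,5)→{4,5,6}; (3,1)→{1,2}; (6,2)→{2,6}. Safe: 3. Place at column 3.
Row 4: attacked by (1,5)→{2,5}; (2,3)→{1,3,5}; (3,1)→{1,2}; (6,2)→{2,4}. Safe: 6. Place at column 6.
Row 5: attacked by (1,5)→{1,5}; (2,3)→{3,6}; (3,1)→{1,3}; (4,6)→{5,6}; (6,2)→{1,2,3}. Safe: 4. Place at column 4.
Columns [5, 3, 1, 6, 4, 2], r−c [-4, -1, 2, -2, 1, 4], r+c [6, 5, 4, 10, 9, 8] are all distinct, so no two queens attack.

(1,5) (2,3) (3,1) (4,6) (5,4) (6,2)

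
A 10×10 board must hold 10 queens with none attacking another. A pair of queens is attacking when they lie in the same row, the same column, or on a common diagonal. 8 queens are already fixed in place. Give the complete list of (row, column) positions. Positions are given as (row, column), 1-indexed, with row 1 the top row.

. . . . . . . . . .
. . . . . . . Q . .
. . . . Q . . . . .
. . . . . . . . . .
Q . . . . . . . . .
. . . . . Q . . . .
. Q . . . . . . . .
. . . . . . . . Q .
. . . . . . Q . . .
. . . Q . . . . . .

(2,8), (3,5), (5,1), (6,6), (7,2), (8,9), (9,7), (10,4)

(1,10) (2,8) (3,5) (4,3) (5,1) (6,6) (7,2) (8,9) (9,7) (10,4)

Row 1: attacked by (2,8)→{7,8,9}; (3,5)→{3,5,7}; (5,1)→{1,5}; (6,6)→{1,6}; (7,2)→{2,8}; (8,9)→{2,9}; (9,7)→{7}; (10,4)→{4}. Safe: 10. Place at column 10.
Row 4: attacked by (1,10)→{7,10}; (2,8)→{6,8,10}; (3,5)→{4,5,6}; (5,1)→{1,2}; (6,6)→{4,6,8}; (7,2)→{2,5}; (8,9)→{5,9}; (9,7)→{2,7}; (10,4)→{4,10}. Safe: 3. Place at column 3.
Columns [10, 8, 5, 3, 1, 6, 2, 9, 7, 4], r−c [-9, -6, -2, 1, 4, 0, 5, -1, 2, 6], r+c [11, 10, 8, 7, 6, 12, 9, 17, 16, 14] are all distinct, so no two queens attack.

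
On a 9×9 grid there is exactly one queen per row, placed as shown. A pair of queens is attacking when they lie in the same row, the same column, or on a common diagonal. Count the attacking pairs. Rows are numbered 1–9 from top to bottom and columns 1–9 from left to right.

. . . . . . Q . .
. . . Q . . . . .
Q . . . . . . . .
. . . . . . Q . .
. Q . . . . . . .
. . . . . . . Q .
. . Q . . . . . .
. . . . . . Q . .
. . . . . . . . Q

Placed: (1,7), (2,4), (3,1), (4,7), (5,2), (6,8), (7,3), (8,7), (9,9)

4

Same column: (1,7)–(4,7) (column 7); (1,7)–(8,7) (column 7); (4,7)–(8,7) (column 7).
Same diagonal: (2,4)–(6,8) (|2−6| = |4−8| = 4).
Total attacking pairs: 4.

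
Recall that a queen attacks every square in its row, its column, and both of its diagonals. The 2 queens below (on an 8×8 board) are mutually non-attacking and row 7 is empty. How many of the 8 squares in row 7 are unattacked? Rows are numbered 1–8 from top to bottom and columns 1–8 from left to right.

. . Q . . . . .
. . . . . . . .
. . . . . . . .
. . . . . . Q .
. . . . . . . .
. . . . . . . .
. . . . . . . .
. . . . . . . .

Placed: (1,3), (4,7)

5

(1,3) attacks row 7 at column 3.
(4,7) attacks row 7 at column 7 and diagonals 4.
Attacked columns: {3, 4, 7}. Safe: {1, 2, 5, 6, 8}.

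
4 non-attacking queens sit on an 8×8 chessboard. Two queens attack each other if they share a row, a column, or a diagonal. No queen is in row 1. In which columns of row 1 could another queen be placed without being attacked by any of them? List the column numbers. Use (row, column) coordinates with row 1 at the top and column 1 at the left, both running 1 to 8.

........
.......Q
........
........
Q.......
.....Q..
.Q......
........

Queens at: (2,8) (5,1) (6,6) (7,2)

(2,8) attacks row 1 at column 8 and diagonals 7.
(5,1) attacks row 1 at column 1 and diagonals 5.
(6,6) attacks row 1 at column 6 and diagonals 1.
(7,2) attacks row 1 at column 2 and diagonals 8.
Attacked columns: {1, 2, 5, 6, 7, 8}. Safe: {3, 4}.

columns 3, 4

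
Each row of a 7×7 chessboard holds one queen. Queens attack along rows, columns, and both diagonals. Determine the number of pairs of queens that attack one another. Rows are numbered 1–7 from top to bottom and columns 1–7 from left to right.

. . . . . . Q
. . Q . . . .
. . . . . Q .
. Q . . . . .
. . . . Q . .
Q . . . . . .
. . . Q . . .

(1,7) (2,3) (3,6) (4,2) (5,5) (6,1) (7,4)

0

All columns are distinct and no two queens satisfy |Δrow| = |Δcol|, so no pair attacks.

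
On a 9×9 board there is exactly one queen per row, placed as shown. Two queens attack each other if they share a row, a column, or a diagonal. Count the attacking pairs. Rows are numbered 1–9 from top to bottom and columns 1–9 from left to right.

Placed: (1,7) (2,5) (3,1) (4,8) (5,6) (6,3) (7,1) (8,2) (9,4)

3

Same column: (3,1)–(7,1) (column 1).
Same diagonal: (1,7)–(7,1) (|1−7| = |7−1| = 6); (7,1)–(8,2) (|7−8| = |1−2| = 1).
Total attacking pairs: 3.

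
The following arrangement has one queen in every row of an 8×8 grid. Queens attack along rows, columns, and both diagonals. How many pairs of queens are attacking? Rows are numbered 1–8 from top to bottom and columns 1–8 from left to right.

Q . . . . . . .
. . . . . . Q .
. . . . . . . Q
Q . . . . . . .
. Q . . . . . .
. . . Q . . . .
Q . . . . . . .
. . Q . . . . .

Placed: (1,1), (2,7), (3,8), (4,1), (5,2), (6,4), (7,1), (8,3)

Same column: (1,1)–(4,1) (column 1); (1,1)–(7,1) (column 1); (4,1)–(7,1) (column 1).
Same diagonal: (2,7)–(3,8) (|2−3| = |7−8| = 1); (3,8)–(8,3) (|3−8| = |8−3| = 5); (4,1)–(5,2) (|4−5| = |1−2| = 1).
Total attacking pairs: 6.

6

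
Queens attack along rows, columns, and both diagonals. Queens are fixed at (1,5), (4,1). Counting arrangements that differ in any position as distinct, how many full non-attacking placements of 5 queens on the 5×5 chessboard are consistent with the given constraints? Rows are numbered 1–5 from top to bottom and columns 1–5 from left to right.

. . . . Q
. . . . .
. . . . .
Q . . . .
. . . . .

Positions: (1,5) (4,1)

Branch on row 2: col 2 → 1.
Sum: 1 = 1.

1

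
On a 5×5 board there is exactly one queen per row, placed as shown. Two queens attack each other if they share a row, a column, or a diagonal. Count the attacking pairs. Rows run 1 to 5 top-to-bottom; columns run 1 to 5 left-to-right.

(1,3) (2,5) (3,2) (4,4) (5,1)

All columns are distinct and no two queens satisfy |Δrow| = |Δcol|, so no pair attacks.

0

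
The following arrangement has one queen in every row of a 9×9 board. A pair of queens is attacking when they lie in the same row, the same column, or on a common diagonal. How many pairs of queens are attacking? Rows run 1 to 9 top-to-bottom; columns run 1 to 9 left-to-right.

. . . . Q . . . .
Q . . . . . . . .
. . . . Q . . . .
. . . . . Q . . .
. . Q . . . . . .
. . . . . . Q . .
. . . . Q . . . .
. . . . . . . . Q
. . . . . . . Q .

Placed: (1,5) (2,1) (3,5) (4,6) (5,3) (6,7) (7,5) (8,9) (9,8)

9

Same column: (1,5)–(3,5) (column 5); (1,5)–(7,5) (column 5); (3,5)–(7,5) (column 5).
Same diagonal: (2,1)–(9,8) (|2−9| = |1−8| = 7); (3,5)–(4,6) (|3−4| = |5−6| = 1); (3,5)–(5,3) (|3−5| = |5−3| = 2); (5,3)–(7,5) (|5−7| = |3−5| = 2); (6,7)–(8,9) (|6−8| = |7−9| = 2); (8,9)–(9,8) (|8−9| = |9−8| = 1).
Total attacking pairs: 9.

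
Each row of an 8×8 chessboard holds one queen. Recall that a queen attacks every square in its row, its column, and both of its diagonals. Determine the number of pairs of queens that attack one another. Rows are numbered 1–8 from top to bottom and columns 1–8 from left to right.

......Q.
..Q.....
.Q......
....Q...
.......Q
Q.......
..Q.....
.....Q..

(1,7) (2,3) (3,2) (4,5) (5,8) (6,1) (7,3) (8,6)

Same column: (2,3)–(7,3) (column 3).
Same diagonal: (2,3)–(3,2) (|2−3| = |3−2| = 1); (2,3)–(4,5) (|2−4| = |3−5| = 2).
Total attacking pairs: 3.

3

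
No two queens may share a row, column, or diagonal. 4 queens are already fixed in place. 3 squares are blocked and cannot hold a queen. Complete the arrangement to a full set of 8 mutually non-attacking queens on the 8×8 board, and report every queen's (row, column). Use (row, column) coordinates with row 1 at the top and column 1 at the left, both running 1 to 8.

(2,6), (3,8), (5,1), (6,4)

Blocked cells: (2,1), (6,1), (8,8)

(1,2) (2,6) (3,8) (4,3) (5,1) (6,4) (7,7) (8,5)

Row 1: attacked by (2,6)→{5,6,7}; (3,8)→{6,8}; (5,1)→{1,5}; (6,4)→{4}. Safe: 2, 3. Place at column 2.
Row 4: attacked by (1,2)→{2,5}; (2,6)→{4,6,8}; (3,8)→{7,8}; (5,1)→{1,2}; (6,4)→{2,4,6}. Safe: 3. Place at column 3.
Row 7: attacked by (1,2)→{2,8}; (2,6)→{1,6}; (3,8)→{4,8}; (4,3)→{3,6}; (5,1)→{1,3}; (6,4)→{3,4,5}. Safe: 7. Place at column 7.
Row 8: attacked by (1,2)→{2}; (2,6)→{6}; (3,8)→{3,8}; (4,3)→{3,7}; (5,1)→{1,4}; (6,4)→{2,4,6}; (7,7)→{6,7,8}. Blocked: 8. Safe: 5. Place at column 5.
Columns [2, 6, 8, 3, 1, 4, 7, 5], r−c [-1, -4, -5, 1, 4, 2, 0, 3], r+c [3, 8, 11, 7, 6, 10, 14, 13] are all distinct, so no two queens attack.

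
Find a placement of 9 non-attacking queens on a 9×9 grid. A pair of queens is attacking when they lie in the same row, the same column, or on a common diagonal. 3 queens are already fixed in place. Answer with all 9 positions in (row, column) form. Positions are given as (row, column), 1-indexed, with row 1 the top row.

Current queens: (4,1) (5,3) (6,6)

Row 1: attacked by (4,1)→{1,4}; (5,3)→{3,7}; (6,6)→{1,6}. Safe: 2, 5, 8, 9. Place at column 2.
Row 2: attacked by (1,2)→{1,2,3}; (4,1)→{1,3}; (5,3)→{3,6}; (6,6)→{2,6}. Safe: 4, 5, 7, 8, 9. Place at column 5.
Row 3: attacked by (1,2)→{2,4}; (2,5)→{4,5,6}; (4,1)→{1,2}; (5,3)→{1,3,5}; (6,6)→{3,6,9}. Safe: 7, 8. Place at column 8.
Row 7: attacked by (1,2)→{2,8}; (2,5)→{5}; (3,8)→{4,8}; (4,1)→{1,4}; (5,3)→{1,3,5}; (6,6)→{5,6,7}. Safe: 9. Place at column 9.
Row 8: attacked by (1,2)→{2,9}; (2,5)→{5}; (3,8)→{3,8}; (4,1)→{1,5}; (5,3)→{3,6}; (6,6)→{4,6,8}; (7,9)→{8,9}. Safe: 7. Place at column 7.
Row 9: attacked by (1,2)→{2}; (2,5)→{5}; (3,8)→{2,8}; (4,1)→{1,6}; (5,3)→{3,7}; (6,6)→{3,6,9}; (7,9)→{7,9}; (8,7)→{6,7,8}. Safe: 4. Place at column 4.
Columns [2, 5, 8, 1, 3, 6, 9, 7, 4], r−c [-1, -3, -5, 3, 2, 0, -2, 1, 5], r+c [3, 7, 11, 5, 8, 12, 16, 15, 13] are all distinct, so no two queens attack.

(1,2) (2,5) (3,8) (4,1) (5,3) (6,6) (7,9) (8,7) (9,4)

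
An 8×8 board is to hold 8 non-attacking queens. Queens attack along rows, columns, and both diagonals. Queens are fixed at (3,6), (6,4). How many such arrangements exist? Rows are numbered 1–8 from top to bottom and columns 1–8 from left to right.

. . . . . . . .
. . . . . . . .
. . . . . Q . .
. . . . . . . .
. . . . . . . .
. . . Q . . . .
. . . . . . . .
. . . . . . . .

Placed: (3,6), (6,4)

2

Branch on row 1: col 1 → 0; col 2 → 0; col 3 → 0; col 5 → 1; col 7 → 1.
Sum: 0 + 0 + 0 + 1 + 1 = 2.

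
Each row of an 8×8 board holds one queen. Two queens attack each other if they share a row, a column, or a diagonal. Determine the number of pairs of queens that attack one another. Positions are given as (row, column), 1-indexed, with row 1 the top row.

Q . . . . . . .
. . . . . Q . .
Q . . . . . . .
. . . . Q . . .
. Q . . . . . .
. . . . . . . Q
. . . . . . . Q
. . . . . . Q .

4

Same column: (1,1)–(3,1) (column 1); (6,8)–(7,8) (column 8).
Same diagonal: (4,5)–(7,8) (|4−7| = |5−8| = 3); (7,8)–(8,7) (|7−8| = |8−7| = 1).
Total attacking pairs: 4.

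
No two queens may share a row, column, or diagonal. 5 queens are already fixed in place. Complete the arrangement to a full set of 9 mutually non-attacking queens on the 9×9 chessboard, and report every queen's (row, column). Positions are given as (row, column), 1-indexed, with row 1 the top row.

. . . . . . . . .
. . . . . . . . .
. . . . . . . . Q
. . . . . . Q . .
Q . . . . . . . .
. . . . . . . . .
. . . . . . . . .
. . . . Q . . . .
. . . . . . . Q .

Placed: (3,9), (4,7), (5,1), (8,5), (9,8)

(1,6) (2,3) (3,9) (4,7) (5,1) (6,4) (7,2) (8,5) (9,8)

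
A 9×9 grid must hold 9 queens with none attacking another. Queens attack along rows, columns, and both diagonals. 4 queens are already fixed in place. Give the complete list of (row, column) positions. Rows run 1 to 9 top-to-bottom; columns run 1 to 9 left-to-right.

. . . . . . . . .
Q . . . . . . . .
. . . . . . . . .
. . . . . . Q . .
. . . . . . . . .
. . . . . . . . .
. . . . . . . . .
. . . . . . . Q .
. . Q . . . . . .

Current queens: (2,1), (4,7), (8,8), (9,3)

Row 1: attacked by (2,1)→{1,2}; (4,7)→{4,7}; (8,8)→{1,8}; (9,3)→{3}. Safe: 5, 6, 9. Place at column 6.
Row 3: attacked by (1,6)→{4,6,8}; (2,1)→{1,2}; (4,7)→{6,7,8}; (8,8)→{3,8}; (9,3)→{3,9}. Safe: 5. Place at column 5.
Row 5: attacked by (1,6)→{2,6}; (2,1)→{1,4}; (3,5)→{3,5,7}; (4,7)→{6,7,8}; (8,8)→{5,8}; (9,3)→{3,7}. Safe: 9. Place at column 9.
Row 6: attacked by (1,6)→{1,6}; (2,1)→{1,5}; (3,5)→{2,5,8}; (4,7)→{5,7,9}; (5,9)→{8,9}; (8,8)→{6,8}; (9,3)→{3,6}. Safe: 4. Place at column 4.
Row 7: attacked by (1,6)→{6}; (2,1)→{1,6}; (3,5)→{1,5,9}; (4,7)→{4,7}; (5,9)→{7,9}; (6,4)→{3,4,5}; (8,8)→{7,8,9}; (9,3)→{1,3,5}. Safe: 2. Place at column 2.
Columns [6, 1, 5, 7, 9, 4, 2, 8, 3], r−c [-5, 1, -2, -3, -4, 2, 5, 0, 6], r+c [7, 3, 8, 11, 14, 10, 9, 16, 12] are all distinct, so no two queens attack.

(1,6) (2,1) (3,5) (4,7) (5,9) (6,4) (7,2) (8,8) (9,3)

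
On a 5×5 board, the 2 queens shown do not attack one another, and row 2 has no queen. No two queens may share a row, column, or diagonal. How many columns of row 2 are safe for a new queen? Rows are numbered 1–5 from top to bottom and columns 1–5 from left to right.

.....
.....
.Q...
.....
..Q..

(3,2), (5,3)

(3,2) attacks row 2 at column 2 and diagonals 1, 3.
(5,3) attacks row 2 at column 3.
Attacked columns: {1, 2, 3}. Safe: {4, 5}.

2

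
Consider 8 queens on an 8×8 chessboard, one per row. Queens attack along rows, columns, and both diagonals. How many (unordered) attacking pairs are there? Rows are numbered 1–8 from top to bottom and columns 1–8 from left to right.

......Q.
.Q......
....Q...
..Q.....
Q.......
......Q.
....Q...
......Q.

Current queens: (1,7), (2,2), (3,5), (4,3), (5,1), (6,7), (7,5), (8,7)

6

Same column: (1,7)–(6,7) (column 7); (1,7)–(8,7) (column 7); (3,5)–(7,5) (column 5); (6,7)–(8,7) (column 7).
Same diagonal: (1,7)–(3,5) (|1−3| = |7−5| = 2); (4,3)–(8,7) (|4−8| = |3−7| = 4).
Total attacking pairs: 6.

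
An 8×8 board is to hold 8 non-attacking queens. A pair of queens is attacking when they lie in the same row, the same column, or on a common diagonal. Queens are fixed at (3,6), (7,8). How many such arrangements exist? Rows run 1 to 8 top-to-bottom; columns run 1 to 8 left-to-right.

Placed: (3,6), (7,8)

2

Branch on row 1: col 1 → 0; col 3 → 0; col 5 → 1; col 7 → 1.
Sum: 0 + 0 + 1 + 1 = 2.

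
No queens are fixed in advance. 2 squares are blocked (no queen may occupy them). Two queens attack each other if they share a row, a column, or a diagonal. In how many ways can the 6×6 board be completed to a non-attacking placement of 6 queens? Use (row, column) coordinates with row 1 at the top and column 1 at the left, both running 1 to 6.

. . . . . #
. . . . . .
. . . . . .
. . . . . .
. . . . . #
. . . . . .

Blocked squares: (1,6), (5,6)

3

Branch on row 1: col 1 → 0; col 2 → 1; col 3 → 1; col 4 → 0; col 5 → 1.
Sum: 0 + 1 + 1 + 0 + 1 = 3.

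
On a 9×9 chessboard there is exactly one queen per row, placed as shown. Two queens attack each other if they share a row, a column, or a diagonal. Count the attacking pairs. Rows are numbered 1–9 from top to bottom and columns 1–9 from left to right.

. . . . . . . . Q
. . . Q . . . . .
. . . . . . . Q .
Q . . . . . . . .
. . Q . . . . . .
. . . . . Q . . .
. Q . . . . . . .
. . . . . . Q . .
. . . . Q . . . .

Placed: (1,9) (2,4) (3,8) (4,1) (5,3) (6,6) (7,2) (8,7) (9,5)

0

All columns are distinct and no two queens satisfy |Δrow| = |Δcol|, so no pair attacks.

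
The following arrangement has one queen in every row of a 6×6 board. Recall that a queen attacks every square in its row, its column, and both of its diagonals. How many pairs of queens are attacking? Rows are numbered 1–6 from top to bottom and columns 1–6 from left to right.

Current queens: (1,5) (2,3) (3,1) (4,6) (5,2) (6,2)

1

Same column: (5,2)–(6,2) (column 2).
Total attacking pairs: 1.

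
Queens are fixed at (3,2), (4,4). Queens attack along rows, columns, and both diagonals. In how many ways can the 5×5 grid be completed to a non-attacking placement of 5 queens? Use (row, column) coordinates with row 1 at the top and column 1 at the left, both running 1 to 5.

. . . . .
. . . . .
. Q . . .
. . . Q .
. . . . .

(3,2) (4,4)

1

Branch on row 1: col 3 → 1; col 5 → 0.
Sum: 1 + 0 = 1.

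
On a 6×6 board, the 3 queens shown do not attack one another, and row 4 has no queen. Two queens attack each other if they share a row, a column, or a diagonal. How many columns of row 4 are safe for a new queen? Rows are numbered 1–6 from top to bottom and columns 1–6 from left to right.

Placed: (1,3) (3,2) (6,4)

1

(1,3) attacks row 4 at column 3 and diagonals 6.
(3,2) attacks row 4 at column 2 and diagonals 1, 3.
(6,4) attacks row 4 at column 4 and diagonals 2, 6.
Attacked columns: {1, 2, 3, 4, 6}. Safe: {5}.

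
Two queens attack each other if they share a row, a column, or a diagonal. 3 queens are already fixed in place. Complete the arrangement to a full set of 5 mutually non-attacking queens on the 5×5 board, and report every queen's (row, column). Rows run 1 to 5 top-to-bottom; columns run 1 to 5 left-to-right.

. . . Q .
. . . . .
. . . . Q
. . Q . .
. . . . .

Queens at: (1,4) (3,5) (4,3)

(1,4) (2,2) (3,5) (4,3) (5,1)

Row 2: attacked by (1,4)→{3,4,5}; (3,5)→{4,5}; (4,3)→{1,3,5}. Safe: 2. Place at column 2.
Row 5: attacked by (1,4)→{4}; (2,2)→{2,5}; (3,5)→{3,5}; (4,3)→{2,3,4}. Safe: 1. Place at column 1.
Columns [4, 2, 5, 3, 1], r−c [-3, 0, -2, 1, 4], r+c [5, 4, 8, 7, 6] are all distinct, so no two queens attack.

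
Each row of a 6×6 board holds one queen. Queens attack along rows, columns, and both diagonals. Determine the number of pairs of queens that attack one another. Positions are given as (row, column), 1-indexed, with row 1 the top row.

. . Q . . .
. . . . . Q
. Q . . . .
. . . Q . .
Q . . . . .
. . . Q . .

Same column: (4,4)–(6,4) (column 4).
Same diagonal: (2,6)–(4,4) (|2−4| = |6−4| = 2).
Total attacking pairs: 2.

2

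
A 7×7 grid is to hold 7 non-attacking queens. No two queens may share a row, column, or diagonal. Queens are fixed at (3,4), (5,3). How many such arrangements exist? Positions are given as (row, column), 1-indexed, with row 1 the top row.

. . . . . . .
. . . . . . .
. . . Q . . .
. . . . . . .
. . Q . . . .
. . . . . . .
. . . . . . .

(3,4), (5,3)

Branch on row 1: col 1 → 0; col 5 → 1.
Sum: 0 + 1 = 1.

1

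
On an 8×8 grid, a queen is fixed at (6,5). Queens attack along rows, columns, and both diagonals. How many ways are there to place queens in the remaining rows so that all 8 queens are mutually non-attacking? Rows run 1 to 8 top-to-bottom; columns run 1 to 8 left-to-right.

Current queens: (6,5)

12

Branch on row 1: col 1 → 0; col 2 → 2; col 3 → 2; col 4 → 1; col 6 → 3; col 7 → 2; col 8 → 2.
Sum: 0 + 2 + 2 + 1 + 3 + 2 + 2 = 12.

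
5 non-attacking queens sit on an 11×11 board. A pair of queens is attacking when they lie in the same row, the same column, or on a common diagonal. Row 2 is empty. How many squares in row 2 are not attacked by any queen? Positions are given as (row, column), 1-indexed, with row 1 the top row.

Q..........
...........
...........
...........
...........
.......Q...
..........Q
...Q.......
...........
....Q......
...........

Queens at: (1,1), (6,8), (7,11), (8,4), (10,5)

3

(1,1) attacks row 2 at column 1 and diagonals 2.
(6,8) attacks row 2 at column 8 and diagonals 4.
(7,11) attacks row 2 at column 11 and diagonals 6.
(8,4) attacks row 2 at column 4 and diagonals 10.
(10,5) attacks row 2 at column 5.
Attacked columns: {1, 2, 4, 5, 6, 8, 10, 11}. Safe: {3, 7, 9}.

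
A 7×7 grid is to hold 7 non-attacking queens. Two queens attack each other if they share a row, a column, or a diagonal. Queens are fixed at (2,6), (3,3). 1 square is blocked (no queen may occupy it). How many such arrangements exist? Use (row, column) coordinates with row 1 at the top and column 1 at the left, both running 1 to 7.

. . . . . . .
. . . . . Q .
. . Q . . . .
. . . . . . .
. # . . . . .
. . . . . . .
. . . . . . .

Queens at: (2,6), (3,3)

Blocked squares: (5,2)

Branch on row 1: col 2 → 1; col 4 → 0.
Sum: 1 + 0 = 1.

1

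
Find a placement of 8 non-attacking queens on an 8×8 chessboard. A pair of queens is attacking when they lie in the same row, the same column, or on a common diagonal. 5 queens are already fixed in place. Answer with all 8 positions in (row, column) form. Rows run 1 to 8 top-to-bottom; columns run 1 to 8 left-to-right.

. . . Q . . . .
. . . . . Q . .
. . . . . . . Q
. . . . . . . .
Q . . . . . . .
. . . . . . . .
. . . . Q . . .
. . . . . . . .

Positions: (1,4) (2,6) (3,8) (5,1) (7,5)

Row 4: attacked by (1,4)→{1,4,7}; (2,6)→{4,6,8}; (3,8)→{7,8}; (5,1)→{1,2}; (7,5)→{2,5,8}. Safe: 3. Place at column 3.
Row 6: attacked by (1,4)→{4}; (2,6)→{2,6}; (3,8)→{5,8}; (4,3)→{1,3,5}; (5,1)→{1,2}; (7,5)→{4,5,6}. Safe: 7. Place at column 7.
Row 8: attacked by (1,4)→{4}; (2,6)→{6}; (3,8)→{3,8}; (4,3)→{3,7}; (5,1)→{1,4}; (6,7)→{5,7}; (7,5)→{4,5,6}. Safe: 2. Place at column 2.
Columns [4, 6, 8, 3, 1, 7, 5, 2], r−c [-3, -4, -5, 1, 4, -1, 2, 6], r+c [5, 8, 11, 7, 6, 13, 12, 10] are all distinct, so no two queens attack.

(1,4) (2,6) (3,8) (4,3) (5,1) (6,7) (7,5) (8,2)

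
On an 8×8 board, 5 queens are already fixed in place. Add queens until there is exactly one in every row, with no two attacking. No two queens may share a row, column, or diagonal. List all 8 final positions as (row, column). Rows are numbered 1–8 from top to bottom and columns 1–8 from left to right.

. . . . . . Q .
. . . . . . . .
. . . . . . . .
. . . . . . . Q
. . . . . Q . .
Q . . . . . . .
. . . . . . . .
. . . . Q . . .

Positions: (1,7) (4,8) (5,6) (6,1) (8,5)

Row 2: attacked by (1,7)→{6,7,8}; (4,8)→{6,8}; (5,6)→{3,6}; (6,1)→{1,5}; (8,5)→{5}. Safe: 2, 4. Place at column 4.
Row 3: attacked by (1,7)→{5,7}; (2,4)→{3,4,5}; (4,8)→{7,8}; (5,6)→{4,6,8}; (6,1)→{1,4}; (8,5)→{5}. Safe: 2. Place at column 2.
Row 7: attacked by (1,7)→{1,7}; (2,4)→{4}; (3,2)→{2,6}; (4,8)→{5,8}; (5,6)→{4,6,8}; (6,1)→{1,2}; (8,5)→{4,5,6}. Safe: 3. Place at column 3.
Columns [7, 4, 2, 8, 6, 1, 3, 5], r−c [-6, -2, 1, -4, -1, 5, 4, 3], r+c [8, 6, 5, 12, 11, 7, 10, 13] are all distinct, so no two queens attack.

(1,7) (2,4) (3,2) (4,8) (5,6) (6,1) (7,3) (8,5)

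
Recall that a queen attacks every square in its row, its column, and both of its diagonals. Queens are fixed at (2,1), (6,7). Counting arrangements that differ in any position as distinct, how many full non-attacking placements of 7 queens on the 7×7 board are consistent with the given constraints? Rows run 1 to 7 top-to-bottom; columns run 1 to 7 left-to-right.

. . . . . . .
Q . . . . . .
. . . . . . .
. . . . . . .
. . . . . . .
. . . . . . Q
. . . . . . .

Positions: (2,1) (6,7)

4

Branch on row 1: col 3 → 2; col 4 → 1; col 5 → 1; col 6 → 0.
Sum: 2 + 1 + 1 + 0 = 4.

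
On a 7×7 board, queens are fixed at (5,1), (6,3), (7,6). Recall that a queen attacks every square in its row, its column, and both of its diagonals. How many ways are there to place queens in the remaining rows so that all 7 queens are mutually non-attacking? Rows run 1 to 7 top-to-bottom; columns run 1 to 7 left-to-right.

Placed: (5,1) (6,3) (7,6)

Branch on row 1: col 2 → 1; col 4 → 0; col 7 → 0.
Sum: 1 + 0 + 0 = 1.

1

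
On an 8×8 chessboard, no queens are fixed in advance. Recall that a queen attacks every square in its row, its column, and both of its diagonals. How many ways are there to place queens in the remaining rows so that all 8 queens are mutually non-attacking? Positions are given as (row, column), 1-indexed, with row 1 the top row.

Branch on row 1: col 1 → 4; col 2 → 8; col 3 → 16; col 4 → 18; col 5 → 18; col 6 → 16; col 7 → 8; col 8 → 4.
Sum: 4 + 8 + 16 + 18 + 18 + 16 + 8 + 4 = 92.
(This is the classic 8-queens count.)

92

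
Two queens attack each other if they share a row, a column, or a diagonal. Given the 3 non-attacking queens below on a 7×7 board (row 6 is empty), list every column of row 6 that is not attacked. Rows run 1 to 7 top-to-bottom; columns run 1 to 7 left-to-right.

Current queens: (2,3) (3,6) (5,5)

columns 1, 2

(2,3) attacks row 6 at column 3 and diagonals 7.
(3,6) attacks row 6 at column 6 and diagonals 3.
(5,5) attacks row 6 at column 5 and diagonals 4, 6.
Attacked columns: {3, 4, 5, 6, 7}. Safe: {1, 2}.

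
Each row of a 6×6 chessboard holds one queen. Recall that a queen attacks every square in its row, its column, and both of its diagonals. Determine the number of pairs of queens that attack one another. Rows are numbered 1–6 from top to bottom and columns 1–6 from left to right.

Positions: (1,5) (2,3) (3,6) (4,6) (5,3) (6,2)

Same column: (2,3)–(5,3) (column 3); (3,6)–(4,6) (column 6).
Same diagonal: (5,3)–(6,2) (|5−6| = |3−2| = 1).
Total attacking pairs: 3.

3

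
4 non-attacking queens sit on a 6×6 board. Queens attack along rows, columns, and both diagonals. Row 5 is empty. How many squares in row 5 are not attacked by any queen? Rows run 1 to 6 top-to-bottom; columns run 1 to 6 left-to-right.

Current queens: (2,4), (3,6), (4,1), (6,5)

1

(2,4) attacks row 5 at column 4 and diagonals 1.
(3,6) attacks row 5 at column 6 and diagonals 4.
(4,1) attacks row 5 at column 1 and diagonals 2.
(6,5) attacks row 5 at column 5 and diagonals 4, 6.
Attacked columns: {1, 2, 4, 5, 6}. Safe: {3}.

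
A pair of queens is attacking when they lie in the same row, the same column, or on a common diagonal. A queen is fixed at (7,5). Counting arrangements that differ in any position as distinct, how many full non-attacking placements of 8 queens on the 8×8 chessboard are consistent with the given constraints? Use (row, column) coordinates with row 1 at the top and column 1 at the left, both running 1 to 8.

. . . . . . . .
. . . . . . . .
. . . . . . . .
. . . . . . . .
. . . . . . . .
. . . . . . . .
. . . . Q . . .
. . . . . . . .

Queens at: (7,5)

8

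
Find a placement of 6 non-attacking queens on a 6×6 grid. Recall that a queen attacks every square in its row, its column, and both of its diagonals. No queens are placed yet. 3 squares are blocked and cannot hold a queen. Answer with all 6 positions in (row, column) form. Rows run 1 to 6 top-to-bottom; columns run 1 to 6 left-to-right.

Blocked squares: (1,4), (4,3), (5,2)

(1,3) (2,6) (3,2) (4,5) (5,1) (6,4)

Row 1: Blocked: 4. Safe: 1, 2, 3, 5, 6. Place at column 3.
Row 2: attacked by (1,3)→{2,3,4}. Safe: 1, 5, 6. Place at column 6.
Row 3: attacked by (1,3)→{1,3,5}; (2,6)→{5,6}. Safe: 2, 4. Place at column 2.
Row 4: attacked by (1,3)→{3,6}; (2,6)→{4,6}; (3,2)→{1,2,3}. Blocked: 3. Safe: 5. Place at column 5.
Row 5: attacked by (1,3)→{3}; (2,6)→{3,6}; (3,2)→{2,4}; (4,5)→{4,5,6}. Blocked: 2. Safe: 1. Place at column 1.
Row 6: attacked by (1,3)→{3}; (2,6)→{2,6}; (3,2)→{2,5}; (4,5)→{3,5}; (5,1)→{1,2}. Safe: 4. Place at column 4.
Columns [3, 6, 2, 5, 1, 4], r−c [-2, -4, 1, -1, 4, 2], r+c [4, 8, 5, 9, 6, 10] are all distinct, so no two queens attack.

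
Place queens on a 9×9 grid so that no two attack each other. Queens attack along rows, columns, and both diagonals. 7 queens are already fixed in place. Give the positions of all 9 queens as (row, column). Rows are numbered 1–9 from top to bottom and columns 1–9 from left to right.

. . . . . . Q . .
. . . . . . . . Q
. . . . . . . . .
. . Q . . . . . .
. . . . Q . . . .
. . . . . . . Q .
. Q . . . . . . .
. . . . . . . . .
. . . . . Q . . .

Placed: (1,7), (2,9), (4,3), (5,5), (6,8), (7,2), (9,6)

(1,7) (2,9) (3,1) (4,3) (5,5) (6,8) (7,2) (8,4) (9,6)

Row 3: attacked by (1,7)→{5,7,9}; (2,9)→{8,9}; (4,3)→{2,3,4}; (5,5)→{3,5,7}; (6,8)→{5,8}; (7,2)→{2,6}; (9,6)→{6}. Safe: 1. Place at column 1.
Row 8: attacked by (1,7)→{7}; (2,9)→{3,9}; (3,1)→{1,6}; (4,3)→{3,7}; (5,5)→{2,5,8}; (6,8)→{6,8}; (7,2)→{1,2,3}; (9,6)→{5,6,7}. Safe: 4. Place at column 4.
Columns [7, 9, 1, 3, 5, 8, 2, 4, 6], r−c [-6, -7, 2, 1, 0, -2, 5, 4, 3], r+c [8, 11, 4, 7, 10, 14, 9, 12, 15] are all distinct, so no two queens attack.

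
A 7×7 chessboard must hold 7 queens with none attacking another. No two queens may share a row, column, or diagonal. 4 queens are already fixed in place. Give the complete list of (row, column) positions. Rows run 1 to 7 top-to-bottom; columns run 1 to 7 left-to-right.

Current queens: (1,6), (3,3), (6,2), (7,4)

(1,6) (2,1) (3,3) (4,5) (5,7) (6,2) (7,4)

Row 2: attacked by (1,6)→{5,6,7}; (3,3)→{2,3,4}; (6,2)→{2,6}; (7,4)→{4}. Safe: 1. Place at column 1.
Row 4: attacked by (1,6)→{3,6}; (2,1)→{1,3}; (3,3)→{2,3,4}; (6,2)→{2,4}; (7,4)→{1,4,7}. Safe: 5. Place at column 5.
Row 5: attacked by (1,6)→{2,6}; (2,1)→{1,4}; (3,3)→{1,3,5}; (4,5)→{4,5,6}; (6,2)→{1,2,3}; (7,4)→{2,4,6}. Safe: 7. Place at column 7.
Columns [6, 1, 3, 5, 7, 2, 4], r−c [-5, 1, 0, -1, -2, 4, 3], r+c [7, 3, 6, 9, 12, 8, 11] are all distinct, so no two queens attack.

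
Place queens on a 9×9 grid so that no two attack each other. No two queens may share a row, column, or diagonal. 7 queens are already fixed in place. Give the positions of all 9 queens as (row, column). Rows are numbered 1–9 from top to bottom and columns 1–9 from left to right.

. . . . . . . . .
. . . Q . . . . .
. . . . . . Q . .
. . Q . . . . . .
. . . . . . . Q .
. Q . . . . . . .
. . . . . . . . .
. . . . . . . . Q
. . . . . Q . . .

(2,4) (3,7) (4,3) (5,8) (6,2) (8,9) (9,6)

Row 1: attacked by (2,4)→{3,4,5}; (3,7)→{5,7,9}; (4,3)→{3,6}; (5,8)→{4,8}; (6,2)→{2,7}; (8,9)→{2,9}; (9,6)→{6}. Safe: 1. Place at column 1.
Row 7: attacked by (1,1)→{1,7}; (2,4)→{4,9}; (3,7)→{3,7}; (4,3)→{3,6}; (5,8)→{6,8}; (6,2)→{1,2,3}; (8,9)→{8,9}; (9,6)→{4,6,8}. Safe: 5. Place at column 5.
Columns [1, 4, 7, 3, 8, 2, 5, 9, 6], r−c [0, -2, -4, 1, -3, 4, 2, -1, 3], r+c [2, 6, 10, 7, 13, 8, 12, 17, 15] are all distinct, so no two queens attack.

(1,1) (2,4) (3,7) (4,3) (5,8) (6,2) (7,5) (8,9) (9,6)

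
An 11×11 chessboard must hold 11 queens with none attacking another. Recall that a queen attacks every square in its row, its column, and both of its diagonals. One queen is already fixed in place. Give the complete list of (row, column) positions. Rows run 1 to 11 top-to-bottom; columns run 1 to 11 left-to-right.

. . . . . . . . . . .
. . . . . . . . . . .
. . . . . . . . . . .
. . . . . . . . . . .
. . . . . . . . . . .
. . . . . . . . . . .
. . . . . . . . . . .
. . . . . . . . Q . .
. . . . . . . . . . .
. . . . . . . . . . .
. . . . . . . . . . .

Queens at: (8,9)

Row 1: attacked by (8,9)→{2,9}. Safe: 1, 3, 4, 5, 6, 7, 8, 10, 11. Place at column 6.
Row 2: attacked by (1,6)→{5,6,7}; (8,9)→{3,9}. Safe: 1, 2, 4, 8, 10, 11. Place at column 10.
Row 3: attacked by (1,6)→{4,6,8}; (2,10)→{9,10,11}; (8,9)→{4,9}. Safe: 1, 2, 3, 5, 7. Place at column 3.
Row 4: attacked by (1,6)→{3,6,9}; (2,10)→{8,10}; (3,3)→{2,3,4}; (8,9)→{5,9}. Safe: 1, 7, 11. Place at column 11.
Row 5: attacked by (1,6)→{2,6,10}; (2,10)→{7,10}; (3,3)→{1,3,5}; (4,11)→{10,11}; (8,9)→{6,9}. Safe: 4, 8. Place at column 8.
Row 6: attacked by (1,6)→{1,6,11}; (2,10)→{6,10}; (3,3)→{3,6}; (4,11)→{9,11}; (5,8)→{7,8,9}; (8,9)→{7,9,11}. Safe: 2, 4, 5. Place at column 5.
Row 7: attacked by (1,6)→{6}; (2,10)→{5,10}; (3,3)→{3,7}; (4,11)→{8,11}; (5,8)→{6,8,10}; (6,5)→{4,5,6}; (8,9)→{8,9,10}. Safe: 1, 2. Place at column 2.
Row 9: attacked by (1,6)→{6}; (2,10)→{3,10}; (3,3)→{3,9}; (4,11)→{6,11}; (5,8)→{4,8}; (6,5)→{2,5,8}; (7,2)→{2,4}; (8,9)→{8,9,10}. Safe: 1, 7. Place at column 1.
Row 10: attacked by (1,6)→{6}; (2,10)→{2,10}; (3,3)→{3,10}; (4,11)→{5,11}; (5,8)→{3,8}; (6,5)→{1,5,9}; (7,2)→{2,5}; (8,9)→{7,9,11}; (9,1)→{1,2}. Safe: 4. Place at column 4.
Row 11: attacked by (1,6)→{6}; (2,10)→{1,10}; (3,3)→{3,11}; (4,11)→{4,11}; (5,8)→{2,8}; (6,5)→{5,10}; (7,2)→{2,6}; (8,9)→{6,9}; (9,1)→{1,3}; (10,4)→{3,4,5}. Safe: 7. Place at column 7.
Columns [6, 10, 3, 11, 8, 5, 2, 9, 1, 4, 7], r−c [-5, -8, 0, -7, -3, 1, 5, -1, 8, 6, 4], r+c [7, 12, 6, 15, 13, 11, 9, 17, 10, 14, 18] are all distinct, so no two queens attack.

(1,6) (2,10) (3,3) (4,11) (5,8) (6,5) (7,2) (8,9) (9,1) (10,4) (11,7)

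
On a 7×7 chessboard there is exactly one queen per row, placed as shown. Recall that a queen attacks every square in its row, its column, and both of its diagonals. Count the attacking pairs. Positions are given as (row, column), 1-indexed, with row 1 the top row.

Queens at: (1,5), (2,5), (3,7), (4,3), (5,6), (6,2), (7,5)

5

Same column: (1,5)–(2,5) (column 5); (1,5)–(7,5) (column 5); (2,5)–(7,5) (column 5).
Same diagonal: (1,5)–(3,7) (|1−3| = |5−7| = 2); (2,5)–(4,3) (|2−4| = |5−3| = 2).
Total attacking pairs: 5.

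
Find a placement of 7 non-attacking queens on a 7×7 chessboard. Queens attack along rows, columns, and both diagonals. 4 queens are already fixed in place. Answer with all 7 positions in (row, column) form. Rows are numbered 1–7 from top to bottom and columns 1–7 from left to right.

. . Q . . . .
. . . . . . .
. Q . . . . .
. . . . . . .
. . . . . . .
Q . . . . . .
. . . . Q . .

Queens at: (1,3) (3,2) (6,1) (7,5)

(1,3) (2,7) (3,2) (4,4) (5,6) (6,1) (7,5)

Row 2: attacked by (1,3)→{2,3,4}; (3,2)→{1,2,3}; (6,1)→{1,5}; (7,5)→{5}. Safe: 6, 7. Place at column 7.
Row 4: attacked by (1,3)→{3,6}; (2,7)→{5,7}; (3,2)→{1,2,3}; (6,1)→{1,3}; (7,5)→{2,5}. Safe: 4. Place at column 4.
Row 5: attacked by (1,3)→{3,7}; (2,7)→{4,7}; (3,2)→{2,4}; (4,4)→{3,4,5}; (6,1)→{1,2}; (7,5)→{3,5,7}. Safe: 6. Place at column 6.
Columns [3, 7, 2, 4, 6, 1, 5], r−c [-2, -5, 1, 0, -1, 5, 2], r+c [4, 9, 5, 8, 11, 7, 12] are all distinct, so no two queens attack.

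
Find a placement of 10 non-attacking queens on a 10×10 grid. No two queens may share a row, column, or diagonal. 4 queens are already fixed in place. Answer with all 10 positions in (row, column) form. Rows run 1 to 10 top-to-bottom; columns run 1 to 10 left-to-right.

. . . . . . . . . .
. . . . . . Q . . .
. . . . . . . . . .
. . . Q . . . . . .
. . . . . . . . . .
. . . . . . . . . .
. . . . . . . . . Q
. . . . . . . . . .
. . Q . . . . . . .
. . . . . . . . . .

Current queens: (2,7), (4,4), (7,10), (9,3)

(1,9) (2,7) (3,2) (4,4) (5,6) (6,1) (7,10) (8,5) (9,3) (10,8)

Row 1: attacked by (2,7)→{6,7,8}; (4,4)→{1,4,7}; (7,10)→{4,10}; (9,3)→{3}. Safe: 2, 5, 9. Place at column 9.
Row 3: attacked by (1,9)→{7,9}; (2,7)→{6,7,8}; (4,4)→{3,4,5}; (7,10)→{6,10}; (9,3)→{3,9}. Safe: 1, 2. Place at column 2.
Row 5: attacked by (1,9)→{5,9}; (2,7)→{4,7,10}; (3,2)→{2,4}; (4,4)→{3,4,5}; (7,10)→{8,10}; (9,3)→{3,7}. Safe: 1, 6. Place at column 6.
Row 6: attacked by (1,9)→{4,9}; (2,7)→{3,7}; (3,2)→{2,5}; (4,4)→{2,4,6}; (5,6)→{5,6,7}; (7,10)→{9,10}; (9,3)→{3,6}. Safe: 1, 8. Place at column 1.
Row 8: attacked by (1,9)→{2,9}; (2,7)→{1,7}; (3,2)→{2,7}; (4,4)→{4,8}; (5,6)→{3,6,9}; (6,1)→{1,3}; (7,10)→{9,10}; (9,3)→{2,3,4}. Safe: 5. Place at column 5.
Row 10: attacked by (1,9)→{9}; (2,7)→{7}; (3,2)→{2,9}; (4,4)→{4,10}; (5,6)→{1,6}; (6,1)→{1,5}; (7,10)→{7,10}; (8,5)→{3,5,7}; (9,3)→{2,3,4}. Safe: 8. Place at column 8.
Columns [9, 7, 2, 4, 6, 1, 10, 5, 3, 8], r−c [-8, -5, 1, 0, -1, 5, -3, 3, 6, 2], r+c [10, 9, 5, 8, 11, 7, 17, 13, 12, 18] are all distinct, so no two queens attack.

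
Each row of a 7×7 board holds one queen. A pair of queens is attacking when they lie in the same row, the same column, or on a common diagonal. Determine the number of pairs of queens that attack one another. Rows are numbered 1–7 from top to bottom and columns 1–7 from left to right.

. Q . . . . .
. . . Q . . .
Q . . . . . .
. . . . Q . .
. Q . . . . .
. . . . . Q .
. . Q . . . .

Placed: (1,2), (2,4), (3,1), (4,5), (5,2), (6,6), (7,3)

Same column: (1,2)–(5,2) (column 2).
Same diagonal: (1,2)–(4,5) (|1−4| = |2−5| = 3).
Total attacking pairs: 2.

2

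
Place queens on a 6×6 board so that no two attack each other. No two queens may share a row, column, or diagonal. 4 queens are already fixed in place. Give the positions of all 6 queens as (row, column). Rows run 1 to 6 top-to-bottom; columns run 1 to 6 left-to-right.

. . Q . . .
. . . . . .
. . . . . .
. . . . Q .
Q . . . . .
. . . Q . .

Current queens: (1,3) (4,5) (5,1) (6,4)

Row 2: attacked by (1,3)→{2,3,4}; (4,5)→{3,5}; (5,1)→{1,4}; (6,4)→{4}. Safe: 6. Place at column 6.
Row 3: attacked by (1,3)→{1,3,5}; (2,6)→{5,6}; (4,5)→{4,5,6}; (5,1)→{1,3}; (6,4)→{1,4}. Safe: 2. Place at column 2.
Columns [3, 6, 2, 5, 1, 4], r−c [-2, -4, 1, -1, 4, 2], r+c [4, 8, 5, 9, 6, 10] are all distinct, so no two queens attack.

(1,3) (2,6) (3,2) (4,5) (5,1) (6,4)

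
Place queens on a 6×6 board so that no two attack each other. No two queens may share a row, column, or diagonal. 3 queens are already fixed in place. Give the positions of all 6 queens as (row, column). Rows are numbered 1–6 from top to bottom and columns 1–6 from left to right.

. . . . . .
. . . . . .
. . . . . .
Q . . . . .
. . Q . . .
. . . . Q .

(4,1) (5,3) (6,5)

(1,2) (2,4) (3,6) (4,1) (5,3) (6,5)

Row 1: attacked by (4,1)→{1,4}; (5,3)→{3}; (6,5)→{5}. Safe: 2, 6. Place at column 2.
Row 2: attacked by (1,2)→{1,2,3}; (4,1)→{1,3}; (5,3)→{3,6}; (6,5)→{1,5}. Safe: 4. Place at column 4.
Row 3: attacked by (1,2)→{2,4}; (2,4)→{3,4,5}; (4,1)→{1,2}; (5,3)→{1,3,5}; (6,5)→{2,5}. Safe: 6. Place at column 6.
Columns [2, 4, 6, 1, 3, 5], r−c [-1, -2, -3, 3, 2, 1], r+c [3, 6, 9, 5, 8, 11] are all distinct, so no two queens attack.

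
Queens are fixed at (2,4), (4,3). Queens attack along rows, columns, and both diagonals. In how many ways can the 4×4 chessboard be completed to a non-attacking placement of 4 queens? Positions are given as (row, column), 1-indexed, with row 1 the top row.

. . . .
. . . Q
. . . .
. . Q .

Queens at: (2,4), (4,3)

1

Branch on row 1: col 1 → 0; col 2 → 1.
Sum: 0 + 1 = 1.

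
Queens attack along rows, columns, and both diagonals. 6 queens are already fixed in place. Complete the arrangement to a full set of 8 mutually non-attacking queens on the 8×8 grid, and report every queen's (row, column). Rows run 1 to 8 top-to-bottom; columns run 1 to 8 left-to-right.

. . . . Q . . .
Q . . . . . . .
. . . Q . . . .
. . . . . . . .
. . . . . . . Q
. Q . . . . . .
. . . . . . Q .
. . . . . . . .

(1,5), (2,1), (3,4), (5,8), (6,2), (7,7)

(1,5) (2,1) (3,4) (4,6) (5,8) (6,2) (7,7) (8,3)

Row 4: attacked by (1,5)→{2,5,8}; (2,1)→{1,3}; (3,4)→{3,4,5}; (5,8)→{7,8}; (6,2)→{2,4}; (7,7)→{4,7}. Safe: 6. Place at column 6.
Row 8: attacked by (1,5)→{5}; (2,1)→{1,7}; (3,4)→{4}; (4,6)→{2,6}; (5,8)→{5,8}; (6,2)→{2,4}; (7,7)→{6,7,8}. Safe: 3. Place at column 3.
Columns [5, 1, 4, 6, 8, 2, 7, 3], r−c [-4, 1, -1, -2, -3, 4, 0, 5], r+c [6, 3, 7, 10, 13, 8, 14, 11] are all distinct, so no two queens attack.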